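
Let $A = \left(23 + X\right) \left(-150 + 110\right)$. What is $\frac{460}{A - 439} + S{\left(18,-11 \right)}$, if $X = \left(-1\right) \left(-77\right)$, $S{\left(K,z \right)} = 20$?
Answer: $\frac{3840}{193} \approx 19.896$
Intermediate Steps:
$X = 77$
$A = -4000$ ($A = \left(23 + 77\right) \left(-150 + 110\right) = 100 \left(-40\right) = -4000$)
$\frac{460}{A - 439} + S{\left(18,-11 \right)} = \frac{460}{-4000 - 439} + 20 = \frac{460}{-4439} + 20 = 460 \left(- \frac{1}{4439}\right) + 20 = - \frac{20}{193} + 20 = \frac{3840}{193}$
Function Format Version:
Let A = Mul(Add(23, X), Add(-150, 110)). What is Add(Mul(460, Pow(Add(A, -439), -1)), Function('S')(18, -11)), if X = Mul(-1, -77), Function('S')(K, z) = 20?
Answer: Rational(3840, 193) ≈ 19.896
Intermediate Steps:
X = 77
A = -4000 (A = Mul(Add(23, 77), Add(-150, 110)) = Mul(100, -40) = -4000)
Add(Mul(460, Pow(Add(A, -439), -1)), Function('S')(18, -11)) = Add(Mul(460, Pow(Add(-4000, -439), -1)), 20) = Add(Mul(460, Pow(-4439, -1)), 20) = Add(Mul(460, Rational(-1, 4439)), 20) = Add(Rational(-20, 193), 20) = Rational(3840, 193)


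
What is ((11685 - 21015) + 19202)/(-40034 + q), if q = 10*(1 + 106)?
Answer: -2468/9741 ≈ -0.25336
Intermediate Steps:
q = 1070 (q = 10*107 = 1070)
((11685 - 21015) + 19202)/(-40034 + q) = ((11685 - 21015) + 19202)/(-40034 + 1070) = (-9330 + 19202)/(-38964) = 9872*(-1/38964) = -2468/9741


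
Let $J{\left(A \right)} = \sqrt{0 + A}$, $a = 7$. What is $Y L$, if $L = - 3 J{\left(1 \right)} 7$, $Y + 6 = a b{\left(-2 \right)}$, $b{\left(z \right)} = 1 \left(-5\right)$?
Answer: $861$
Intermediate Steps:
$b{\left(z \right)} = -5$
$J{\left(A \right)} = \sqrt{A}$
$Y = -41$ ($Y = -6 + 7 \left(-5\right) = -6 - 35 = -41$)
$L = -21$ ($L = - 3 \sqrt{1} \cdot 7 = \left(-3\right) 1 \cdot 7 = \left(-3\right) 7 = -21$)
$Y L = \left(-41\right) \left(-21\right) = 861$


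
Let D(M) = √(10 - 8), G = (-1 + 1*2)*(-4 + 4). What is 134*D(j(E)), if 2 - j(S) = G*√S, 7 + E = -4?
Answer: 134*√2 ≈ 189.50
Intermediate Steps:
E = -11 (E = -7 - 4 = -11)
G = 0 (G = (-1 + 2)*0 = 1*0 = 0)
j(S) = 2 (j(S) = 2 - 0*√S = 2 - 1*0 = 2 + 0 = 2)
D(M) = √2
134*D(j(E)) = 134*√2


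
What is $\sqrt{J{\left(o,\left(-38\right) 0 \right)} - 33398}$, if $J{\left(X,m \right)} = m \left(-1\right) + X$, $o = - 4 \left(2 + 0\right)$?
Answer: $i \sqrt{33406} \approx 182.77 i$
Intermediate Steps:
$o = -8$ ($o = \left(-4\right) 2 = -8$)
$J{\left(X,m \right)} = X - m$ ($J{\left(X,m \right)} = - m + X = X - m$)
$\sqrt{J{\left(o,\left(-38\right) 0 \right)} - 33398} = \sqrt{\left(-8 - \left(-38\right) 0\right) - 33398} = \sqrt{\left(-8 - 0\right) - 33398} = \sqrt{\left(-8 + 0\right) - 33398} = \sqrt{-8 - 33398} = \sqrt{-33406} = i \sqrt{33406}$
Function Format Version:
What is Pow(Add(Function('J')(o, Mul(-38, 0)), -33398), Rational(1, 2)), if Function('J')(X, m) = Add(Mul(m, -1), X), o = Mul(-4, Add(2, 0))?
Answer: Mul(I, Pow(33406, Rational(1, 2))) ≈ Mul(182.77, I)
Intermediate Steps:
o = -8 (o = Mul(-4, 2) = -8)
Function('J')(X, m) = Add(X, Mul(-1, m)) (Function('J')(X, m) = Add(Mul(-1, m), X) = Add(X, Mul(-1, m)))
Pow(Add(Function('J')(o, Mul(-38, 0)), -33398), Rational(1, 2)) = Pow(Add(Add(-8, Mul(-1, Mul(-38, 0))), -33398), Rational(1, 2)) = Pow(Add(Add(-8, Mul(-1, 0)), -33398), Rational(1, 2)) = Pow(Add(Add(-8, 0), -33398), Rational(1, 2)) = Pow(Add(-8, -33398), Rational(1, 2)) = Pow(-33406, Rational(1, 2)) = Mul(I, Pow(33406, Rational(1, 2)))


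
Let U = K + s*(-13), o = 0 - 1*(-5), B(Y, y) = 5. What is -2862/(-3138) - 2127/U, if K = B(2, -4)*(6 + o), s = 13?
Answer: 388933/19874 ≈ 19.570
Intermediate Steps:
o = 5 (o = 0 + 5 = 5)
K = 55 (K = 5*(6 + 5) = 5*11 = 55)
U = -114 (U = 55 + 13*(-13) = 55 - 169 = -114)
-2862/(-3138) - 2127/U = -2862/(-3138) - 2127/(-114) = -2862*(-1/3138) - 2127*(-1/114) = 477/523 + 709/38 = 388933/19874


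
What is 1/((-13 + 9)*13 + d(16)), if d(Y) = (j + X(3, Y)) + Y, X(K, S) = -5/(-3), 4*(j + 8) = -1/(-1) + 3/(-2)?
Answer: -24/1019 ≈ -0.023553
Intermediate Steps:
j = -65/8 (j = -8 + (-1/(-1) + 3/(-2))/4 = -8 + (-1*(-1) + 3*(-½))/4 = -8 + (1 - 3/2)/4 = -8 + (¼)*(-½) = -8 - ⅛ = -65/8 ≈ -8.1250)
X(K, S) = 5/3 (X(K, S) = -5*(-⅓) = 5/3)
d(Y) = -155/24 + Y (d(Y) = (-65/8 + 5/3) + Y = -155/24 + Y)
1/((-13 + 9)*13 + d(16)) = 1/((-13 + 9)*13 + (-155/24 + 16)) = 1/(-4*13 + 229/24) = 1/(-52 + 229/24) = 1/(-1019/24) = -24/1019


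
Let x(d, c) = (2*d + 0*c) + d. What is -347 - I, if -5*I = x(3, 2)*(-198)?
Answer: -3517/5 ≈ -703.40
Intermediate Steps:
x(d, c) = 3*d (x(d, c) = (2*d + 0) + d = 2*d + d = 3*d)
I = 1782/5 (I = -3*3*(-198)/5 = -9*(-198)/5 = -1/5*(-1782) = 1782/5 ≈ 356.40)
-347 - I = -347 - 1*1782/5 = -347 - 1782/5 = -3517/5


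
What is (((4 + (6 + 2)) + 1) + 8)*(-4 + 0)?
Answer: -84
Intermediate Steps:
(((4 + (6 + 2)) + 1) + 8)*(-4 + 0) = (((4 + 8) + 1) + 8)*(-4) = ((12 + 1) + 8)*(-4) = (13 + 8)*(-4) = 21*(-4) = -84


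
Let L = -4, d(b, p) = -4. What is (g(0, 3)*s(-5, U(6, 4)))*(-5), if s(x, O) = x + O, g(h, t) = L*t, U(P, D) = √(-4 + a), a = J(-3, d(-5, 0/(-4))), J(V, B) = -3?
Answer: -300 + 60*I*√7 ≈ -300.0 + 158.75*I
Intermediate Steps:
a = -3
U(P, D) = I*√7 (U(P, D) = √(-4 - 3) = √(-7) = I*√7)
g(h, t) = -4*t
s(x, O) = O + x
(g(0, 3)*s(-5, U(6, 4)))*(-5) = ((-4*3)*(I*√7 - 5))*(-5) = -12*(-5 + I*√7)*(-5) = (60 - 12*I*√7)*(-5) = -300 + 60*I*√7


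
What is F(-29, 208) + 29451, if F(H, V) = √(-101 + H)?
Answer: 29451 + I*√130 ≈ 29451.0 + 11.402*I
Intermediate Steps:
F(-29, 208) + 29451 = √(-101 - 29) + 29451 = √(-130) + 29451 = I*√130 + 29451 = 29451 + I*√130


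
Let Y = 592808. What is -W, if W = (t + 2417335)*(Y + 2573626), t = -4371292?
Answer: 6187075879338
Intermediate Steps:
W = -6187075879338 (W = (-4371292 + 2417335)*(592808 + 2573626) = -1953957*3166434 = -6187075879338)
-W = -1*(-6187075879338) = 6187075879338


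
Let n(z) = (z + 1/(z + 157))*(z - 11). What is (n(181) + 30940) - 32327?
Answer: 4965812/169 ≈ 29384.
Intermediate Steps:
n(z) = (-11 + z)*(z + 1/(157 + z)) (n(z) = (z + 1/(157 + z))*(-11 + z) = (-11 + z)*(z + 1/(157 + z)))
(n(181) + 30940) - 32327 = ((-11 + 181³ - 1726*181 + 146*181²)/(157 + 181) + 30940) - 32327 = ((-11 + 5929741 - 312406 + 146*32761)/338 + 30940) - 32327 = ((-11 + 5929741 - 312406 + 4783106)/338 + 30940) - 32327 = ((1/338)*10400430 + 30940) - 32327 = (5200215/169 + 30940) - 32327 = 10429075/169 - 32327 = 4965812/169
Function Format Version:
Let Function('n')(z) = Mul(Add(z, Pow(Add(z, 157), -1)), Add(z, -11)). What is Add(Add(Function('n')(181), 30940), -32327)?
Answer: Rational(4965812, 169) ≈ 29384.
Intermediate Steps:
Function('n')(z) = Mul(Add(-11, z), Add(z, Pow(Add(157, z), -1))) (Function('n')(z) = Mul(Add(z, Pow(Add(157, z), -1)), Add(-11, z)) = Mul(Add(-11, z), Add(z, Pow(Add(157, z), -1))))
Add(Add(Function('n')(181), 30940), -32327) = Add(Add(Mul(Pow(Add(157, 181), -1), Add(-11, Pow(181, 3), Mul(-1726, 181), Mul(146, Pow(181, 2)))), 30940), -32327) = Add(Add(Mul(Pow(338, -1), Add(-11, 5929741, -312406, Mul(146, 32761))), 30940), -32327) = Add(Add(Mul(Rational(1, 338), Add(-11, 5929741, -312406, 4783106)), 30940), -32327) = Add(Add(Mul(Rational(1, 338), 10400430), 30940), -32327) = Add(Add(Rational(5200215, 169), 30940), -32327) = Add(Rational(10429075, 169), -32327) = Rational(4965812, 169)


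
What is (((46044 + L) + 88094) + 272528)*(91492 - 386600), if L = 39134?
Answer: -131559146400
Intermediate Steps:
(((46044 + L) + 88094) + 272528)*(91492 - 386600) = (((46044 + 39134) + 88094) + 272528)*(91492 - 386600) = ((85178 + 88094) + 272528)*(-295108) = (173272 + 272528)*(-295108) = 445800*(-295108) = -131559146400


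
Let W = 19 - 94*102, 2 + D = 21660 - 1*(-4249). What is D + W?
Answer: 16338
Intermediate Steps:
D = 25907 (D = -2 + (21660 - 1*(-4249)) = -2 + (21660 + 4249) = -2 + 25909 = 25907)
W = -9569 (W = 19 - 9588 = -9569)
D + W = 25907 - 9569 = 16338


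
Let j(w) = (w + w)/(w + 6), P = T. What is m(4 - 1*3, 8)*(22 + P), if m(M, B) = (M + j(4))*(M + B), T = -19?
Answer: 243/5 ≈ 48.600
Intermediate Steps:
P = -19
j(w) = 2*w/(6 + w) (j(w) = (2*w)/(6 + w) = 2*w/(6 + w))
m(M, B) = (⅘ + M)*(B + M) (m(M, B) = (M + 2*4/(6 + 4))*(M + B) = (M + 2*4/10)*(B + M) = (M + 2*4*(⅒))*(B + M) = (M + ⅘)*(B + M) = (⅘ + M)*(B + M))
m(4 - 1*3, 8)*(22 + P) = ((4 - 1*3)² + (⅘)*8 + 4*(4 - 1*3)/5 + 8*(4 - 1*3))*(22 - 19) = ((4 - 3)² + 32/5 + 4*(4 - 3)/5 + 8*(4 - 3))*3 = (1² + 32/5 + (⅘)*1 + 8*1)*3 = (1 + 32/5 + ⅘ + 8)*3 = (81/5)*3 = 243/5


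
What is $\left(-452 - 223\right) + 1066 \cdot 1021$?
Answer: $1087711$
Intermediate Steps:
$\left(-452 - 223\right) + 1066 \cdot 1021 = \left(-452 - 223\right) + 1088386 = -675 + 1088386 = 1087711$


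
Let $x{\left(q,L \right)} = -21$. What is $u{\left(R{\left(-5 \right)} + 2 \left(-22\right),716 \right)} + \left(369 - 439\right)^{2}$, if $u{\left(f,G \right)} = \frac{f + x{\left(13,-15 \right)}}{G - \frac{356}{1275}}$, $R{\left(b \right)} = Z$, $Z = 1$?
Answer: $\frac{139730750}{28517} \approx 4899.9$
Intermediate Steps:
$R{\left(b \right)} = 1$
$u{\left(f,G \right)} = \frac{-21 + f}{- \frac{356}{1275} + G}$ ($u{\left(f,G \right)} = \frac{f - 21}{G - \frac{356}{1275}} = \frac{-21 + f}{G - \frac{356}{1275}} = \frac{-21 + f}{- \frac{356}{1275} + G}$)
$u{\left(R{\left(-5 \right)} + 2 \left(-22\right),716 \right)} + \left(369 - 439\right)^{2} = \frac{1275 \left(-21 + \left(1 + 2 \left(-22\right)\right)\right)}{-356 + 1275 \cdot 716} + \left(369 - 439\right)^{2} = \frac{1275 \left(-21 + \left(1 - 44\right)\right)}{-356 + 912900} + \left(-70\right)^{2} = \frac{1275 \left(-21 - 43\right)}{912544} + 4900 = 1275 \cdot \frac{1}{912544} \left(-64\right) + 4900 = - \frac{2550}{28517} + 4900 = \frac{139730750}{28517}$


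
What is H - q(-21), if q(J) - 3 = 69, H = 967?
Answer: 895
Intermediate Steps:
q(J) = 72 (q(J) = 3 + 69 = 72)
H - q(-21) = 967 - 1*72 = 967 - 72 = 895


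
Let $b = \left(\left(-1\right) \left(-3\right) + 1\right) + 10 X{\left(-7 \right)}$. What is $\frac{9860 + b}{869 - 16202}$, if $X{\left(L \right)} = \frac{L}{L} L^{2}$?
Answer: $- \frac{10354}{15333} \approx -0.67528$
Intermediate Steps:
$X{\left(L \right)} = L^{2}$ ($X{\left(L \right)} = 1 L^{2} = L^{2}$)
$b = 494$ ($b = \left(\left(-1\right) \left(-3\right) + 1\right) + 10 \left(-7\right)^{2} = \left(3 + 1\right) + 10 \cdot 49 = 4 + 490 = 494$)
$\frac{9860 + b}{869 - 16202} = \frac{9860 + 494}{869 - 16202} = \frac{10354}{-15333} = 10354 \left(- \frac{1}{15333}\right) = - \frac{10354}{15333}$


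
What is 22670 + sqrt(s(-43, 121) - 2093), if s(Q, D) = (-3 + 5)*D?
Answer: 22670 + I*sqrt(1851) ≈ 22670.0 + 43.023*I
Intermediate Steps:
s(Q, D) = 2*D
22670 + sqrt(s(-43, 121) - 2093) = 22670 + sqrt(2*121 - 2093) = 22670 + sqrt(242 - 2093) = 22670 + sqrt(-1851) = 22670 + I*sqrt(1851)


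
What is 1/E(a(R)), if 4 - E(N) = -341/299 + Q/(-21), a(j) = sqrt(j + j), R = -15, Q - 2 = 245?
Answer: 6279/106130 ≈ 0.059163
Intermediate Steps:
Q = 247 (Q = 2 + 245 = 247)
a(j) = sqrt(2)*sqrt(j) (a(j) = sqrt(2*j) = sqrt(2)*sqrt(j))
E(N) = 106130/6279 (E(N) = 4 - (-341/299 + 247/(-21)) = 4 - (-341*1/299 + 247*(-1/21)) = 4 - (-341/299 - 247/21) = 4 - 1*(-81014/6279) = 4 + 81014/6279 = 106130/6279)
1/E(a(R)) = 1/(106130/6279) = 6279/106130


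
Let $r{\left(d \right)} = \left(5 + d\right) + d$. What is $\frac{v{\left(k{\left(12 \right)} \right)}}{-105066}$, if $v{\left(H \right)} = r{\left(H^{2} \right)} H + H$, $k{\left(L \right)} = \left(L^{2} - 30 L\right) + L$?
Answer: $\frac{943364}{5837} \approx 161.62$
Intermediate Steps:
$k{\left(L \right)} = L^{2} - 29 L$
$r{\left(d \right)} = 5 + 2 d$
$v{\left(H \right)} = H + H \left(5 + 2 H^{2}\right)$ ($v{\left(H \right)} = \left(5 + 2 H^{2}\right) H + H = H \left(5 + 2 H^{2}\right) + H = H + H \left(5 + 2 H^{2}\right)$)
$\frac{v{\left(k{\left(12 \right)} \right)}}{-105066} = \frac{2 \cdot 12 \left(-29 + 12\right) \left(3 + \left(12 \left(-29 + 12\right)\right)^{2}\right)}{-105066} = 2 \cdot 12 \left(-17\right) \left(3 + \left(12 \left(-17\right)\right)^{2}\right) \left(- \frac{1}{105066}\right) = 2 \left(-204\right) \left(3 + \left(-204\right)^{2}\right) \left(- \frac{1}{105066}\right) = 2 \left(-204\right) \left(3 + 41616\right) \left(- \frac{1}{105066}\right) = 2 \left(-204\right) 41619 \left(- \frac{1}{105066}\right) = \left(-16980552\right) \left(- \frac{1}{105066}\right) = \frac{943364}{5837}$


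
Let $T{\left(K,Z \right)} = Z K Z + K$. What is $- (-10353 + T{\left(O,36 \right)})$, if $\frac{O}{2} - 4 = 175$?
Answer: $-453973$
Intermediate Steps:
$O = 358$ ($O = 8 + 2 \cdot 175 = 8 + 350 = 358$)
$T{\left(K,Z \right)} = K + K Z^{2}$ ($T{\left(K,Z \right)} = K Z Z + K = K Z^{2} + K = K + K Z^{2}$)
$- (-10353 + T{\left(O,36 \right)}) = - (-10353 + 358 \left(1 + 36^{2}\right)) = - (-10353 + 358 \left(1 + 1296\right)) = - (-10353 + 358 \cdot 1297) = - (-10353 + 464326) = \left(-1\right) 453973 = -453973$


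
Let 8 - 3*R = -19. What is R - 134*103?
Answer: -13793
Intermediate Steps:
R = 9 (R = 8/3 - ⅓*(-19) = 8/3 + 19/3 = 9)
R - 134*103 = 9 - 134*103 = 9 - 13802 = -13793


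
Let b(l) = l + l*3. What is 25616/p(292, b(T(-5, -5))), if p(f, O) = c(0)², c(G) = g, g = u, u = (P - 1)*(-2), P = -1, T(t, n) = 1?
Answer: 1601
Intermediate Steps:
b(l) = 4*l (b(l) = l + 3*l = 4*l)
u = 4 (u = (-1 - 1)*(-2) = -2*(-2) = 4)
g = 4
c(G) = 4
p(f, O) = 16 (p(f, O) = 4² = 16)
25616/p(292, b(T(-5, -5))) = 25616/16 = 25616*(1/16) = 1601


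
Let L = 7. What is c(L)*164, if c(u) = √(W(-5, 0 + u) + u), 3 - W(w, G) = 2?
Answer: 328*√2 ≈ 463.86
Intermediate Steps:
W(w, G) = 1 (W(w, G) = 3 - 1*2 = 3 - 2 = 1)
c(u) = √(1 + u)
c(L)*164 = √(1 + 7)*164 = √8*164 = (2*√2)*164 = 328*√2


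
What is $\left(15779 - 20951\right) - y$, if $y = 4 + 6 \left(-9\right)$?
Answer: $-5122$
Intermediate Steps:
$y = -50$ ($y = 4 - 54 = -50$)
$\left(15779 - 20951\right) - y = \left(15779 - 20951\right) - -50 = -5172 + 50 = -5122$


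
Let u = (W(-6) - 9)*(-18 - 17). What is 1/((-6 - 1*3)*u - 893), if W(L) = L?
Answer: -1/5618 ≈ -0.00017800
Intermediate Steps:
u = 525 (u = (-6 - 9)*(-18 - 17) = -15*(-35) = 525)
1/((-6 - 1*3)*u - 893) = 1/((-6 - 1*3)*525 - 893) = 1/((-6 - 3)*525 - 893) = 1/(-9*525 - 893) = 1/(-4725 - 893) = 1/(-5618) = -1/5618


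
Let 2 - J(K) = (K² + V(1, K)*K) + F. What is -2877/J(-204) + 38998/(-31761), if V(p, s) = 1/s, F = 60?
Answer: -1533865253/1323639675 ≈ -1.1588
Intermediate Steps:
J(K) = -59 - K² (J(K) = 2 - ((K² + K/K) + 60) = 2 - ((K² + 1) + 60) = 2 - ((1 + K²) + 60) = 2 - (61 + K²) = 2 + (-61 - K²) = -59 - K²)
-2877/J(-204) + 38998/(-31761) = -2877/(-59 - 1*(-204)²) + 38998/(-31761) = -2877/(-59 - 1*41616) + 38998*(-1/31761) = -2877/(-59 - 41616) - 38998/31761 = -2877/(-41675) - 38998/31761 = -2877*(-1/41675) - 38998/31761 = 2877/41675 - 38998/31761 = -1533865253/1323639675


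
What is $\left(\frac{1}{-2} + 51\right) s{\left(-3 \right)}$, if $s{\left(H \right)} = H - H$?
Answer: $0$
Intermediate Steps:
$s{\left(H \right)} = 0$
$\left(\frac{1}{-2} + 51\right) s{\left(-3 \right)} = \left(\frac{1}{-2} + 51\right) 0 = \left(- \frac{1}{2} + 51\right) 0 = \frac{101}{2} \cdot 0 = 0$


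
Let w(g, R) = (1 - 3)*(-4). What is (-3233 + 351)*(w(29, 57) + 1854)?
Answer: -5366284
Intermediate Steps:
w(g, R) = 8 (w(g, R) = -2*(-4) = 8)
(-3233 + 351)*(w(29, 57) + 1854) = (-3233 + 351)*(8 + 1854) = -2882*1862 = -5366284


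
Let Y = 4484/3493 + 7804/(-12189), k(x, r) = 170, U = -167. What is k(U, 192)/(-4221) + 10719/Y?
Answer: 1926350170833443/115638954984 ≈ 16658.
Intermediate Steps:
Y = 27396104/42576177 (Y = 4484*(1/3493) + 7804*(-1/12189) = 4484/3493 - 7804/12189 = 27396104/42576177 ≈ 0.64346)
k(U, 192)/(-4221) + 10719/Y = 170/(-4221) + 10719/(27396104/42576177) = 170*(-1/4221) + 10719*(42576177/27396104) = -170/4221 + 456374041263/27396104 = 1926350170833443/115638954984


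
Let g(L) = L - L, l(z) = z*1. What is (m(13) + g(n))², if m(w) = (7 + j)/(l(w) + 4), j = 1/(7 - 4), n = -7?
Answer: 484/2601 ≈ 0.18608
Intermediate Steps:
l(z) = z
j = ⅓ (j = 1/3 = ⅓ ≈ 0.33333)
g(L) = 0
m(w) = 22/(3*(4 + w)) (m(w) = (7 + ⅓)/(w + 4) = 22/(3*(4 + w)))
(m(13) + g(n))² = (22/(3*(4 + 13)) + 0)² = ((22/3)/17 + 0)² = ((22/3)*(1/17) + 0)² = (22/51 + 0)² = (22/51)² = 484/2601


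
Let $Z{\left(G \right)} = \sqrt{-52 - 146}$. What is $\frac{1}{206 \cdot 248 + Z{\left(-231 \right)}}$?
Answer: $\frac{25544}{1304991971} - \frac{3 i \sqrt{22}}{2609983942} \approx 1.9574 \cdot 10^{-5} - 5.3913 \cdot 10^{-9} i$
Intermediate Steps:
$Z{\left(G \right)} = 3 i \sqrt{22}$ ($Z{\left(G \right)} = \sqrt{-198} = 3 i \sqrt{22}$)
$\frac{1}{206 \cdot 248 + Z{\left(-231 \right)}} = \frac{1}{206 \cdot 248 + 3 i \sqrt{22}} = \frac{1}{51088 + 3 i \sqrt{22}}$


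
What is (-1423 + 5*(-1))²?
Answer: 2039184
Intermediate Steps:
(-1423 + 5*(-1))² = (-1423 - 5)² = (-1428)² = 2039184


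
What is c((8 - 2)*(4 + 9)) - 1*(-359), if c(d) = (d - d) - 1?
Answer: 358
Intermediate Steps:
c(d) = -1 (c(d) = 0 - 1 = -1)
c((8 - 2)*(4 + 9)) - 1*(-359) = -1 - 1*(-359) = -1 + 359 = 358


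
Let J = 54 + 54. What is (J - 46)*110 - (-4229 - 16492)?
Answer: 27541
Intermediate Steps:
J = 108
(J - 46)*110 - (-4229 - 16492) = (108 - 46)*110 - (-4229 - 16492) = 62*110 - 1*(-20721) = 6820 + 20721 = 27541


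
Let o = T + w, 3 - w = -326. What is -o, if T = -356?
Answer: 27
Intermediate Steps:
w = 329 (w = 3 - 1*(-326) = 3 + 326 = 329)
o = -27 (o = -356 + 329 = -27)
-o = -1*(-27) = 27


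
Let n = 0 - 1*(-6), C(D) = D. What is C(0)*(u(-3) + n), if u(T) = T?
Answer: 0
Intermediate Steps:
n = 6 (n = 0 + 6 = 6)
C(0)*(u(-3) + n) = 0*(-3 + 6) = 0*3 = 0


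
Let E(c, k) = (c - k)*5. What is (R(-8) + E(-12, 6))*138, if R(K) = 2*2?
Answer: -11868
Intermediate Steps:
E(c, k) = -5*k + 5*c
R(K) = 4
(R(-8) + E(-12, 6))*138 = (4 + (-5*6 + 5*(-12)))*138 = (4 + (-30 - 60))*138 = (4 - 90)*138 = -86*138 = -11868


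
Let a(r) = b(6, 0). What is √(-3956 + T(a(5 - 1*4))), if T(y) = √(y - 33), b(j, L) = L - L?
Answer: √(-3956 + I*√33) ≈ 0.0457 + 62.897*I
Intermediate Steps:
b(j, L) = 0
a(r) = 0
T(y) = √(-33 + y)
√(-3956 + T(a(5 - 1*4))) = √(-3956 + √(-33 + 0)) = √(-3956 + √(-33)) = √(-3956 + I*√33)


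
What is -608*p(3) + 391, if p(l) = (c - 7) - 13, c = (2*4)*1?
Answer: 7687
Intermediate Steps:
c = 8 (c = 8*1 = 8)
p(l) = -12 (p(l) = (8 - 7) - 13 = 1 - 13 = -12)
-608*p(3) + 391 = -608*(-12) + 391 = 7296 + 391 = 7687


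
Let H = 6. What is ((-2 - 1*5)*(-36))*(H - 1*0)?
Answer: 1512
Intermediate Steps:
((-2 - 1*5)*(-36))*(H - 1*0) = ((-2 - 1*5)*(-36))*(6 - 1*0) = ((-2 - 5)*(-36))*(6 + 0) = -7*(-36)*6 = 252*6 = 1512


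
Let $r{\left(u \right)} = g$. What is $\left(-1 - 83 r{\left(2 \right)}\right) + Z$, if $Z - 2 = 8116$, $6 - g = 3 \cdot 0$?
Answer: $7619$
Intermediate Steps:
$g = 6$ ($g = 6 - 3 \cdot 0 = 6 - 0 = 6 + 0 = 6$)
$r{\left(u \right)} = 6$
$Z = 8118$ ($Z = 2 + 8116 = 8118$)
$\left(-1 - 83 r{\left(2 \right)}\right) + Z = \left(-1 - 498\right) + 8118 = -499 + 8118 = 7619$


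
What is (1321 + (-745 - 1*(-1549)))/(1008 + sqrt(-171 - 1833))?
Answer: 178500/84839 - 2125*I*sqrt(501)/509034 ≈ 2.104 - 0.09344*I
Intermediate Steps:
(1321 + (-745 - 1*(-1549)))/(1008 + sqrt(-171 - 1833)) = (1321 + (-745 + 1549))/(1008 + sqrt(-2004)) = (1321 + 804)/(1008 + 2*I*sqrt(501)) = 2125/(1008 + 2*I*sqrt(501))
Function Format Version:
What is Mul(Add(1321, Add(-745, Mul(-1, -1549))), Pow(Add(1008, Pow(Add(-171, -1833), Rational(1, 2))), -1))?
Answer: Add(Rational(178500, 84839), Mul(Rational(-2125, 509034), I, Pow(501, Rational(1, 2)))) ≈ Add(2.1040, Mul(-0.093440, I))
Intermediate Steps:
Mul(Add(1321, Add(-745, Mul(-1, -1549))), Pow(Add(1008, Pow(Add(-171, -1833), Rational(1, 2))), -1)) = Mul(Add(1321, Add(-745, 1549)), Pow(Add(1008, Pow(-2004, Rational(1, 2))), -1)) = Mul(Add(1321, 804), Pow(Add(1008, Mul(2, I, Pow(501, Rational(1, 2)))), -1)) = Mul(2125, Pow(Add(1008, Mul(2, I, Pow(501, Rational(1, 2)))), -1))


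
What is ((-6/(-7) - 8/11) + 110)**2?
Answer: 71910400/5929 ≈ 12129.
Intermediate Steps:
((-6/(-7) - 8/11) + 110)**2 = ((-6*(-1/7) - 8*1/11) + 110)**2 = ((6/7 - 8/11) + 110)**2 = (10/77 + 110)**2 = (8480/77)**2 = 71910400/5929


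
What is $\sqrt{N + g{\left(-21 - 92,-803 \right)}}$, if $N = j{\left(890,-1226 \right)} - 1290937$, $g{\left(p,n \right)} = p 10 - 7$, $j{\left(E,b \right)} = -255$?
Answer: $i \sqrt{1292329} \approx 1136.8 i$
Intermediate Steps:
$g{\left(p,n \right)} = -7 + 10 p$ ($g{\left(p,n \right)} = 10 p - 7 = -7 + 10 p$)
$N = -1291192$ ($N = -255 - 1290937 = -1291192$)
$\sqrt{N + g{\left(-21 - 92,-803 \right)}} = \sqrt{-1291192 + \left(-7 + 10 \left(-21 - 92\right)\right)} = \sqrt{-1291192 + \left(-7 + 10 \left(-113\right)\right)} = \sqrt{-1291192 - 1137} = \sqrt{-1292329} = i \sqrt{1292329}$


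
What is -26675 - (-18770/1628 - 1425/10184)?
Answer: -5816658895/218152 ≈ -26663.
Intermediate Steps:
-26675 - (-18770/1628 - 1425/10184) = -26675 - (-18770*1/1628 - 1425*1/10184) = -26675 - (-9385/814 - 75/536) = -26675 - 1*(-2545705/218152) = -26675 + 2545705/218152 = -5816658895/218152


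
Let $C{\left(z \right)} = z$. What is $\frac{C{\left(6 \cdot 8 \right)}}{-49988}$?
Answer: $- \frac{12}{12497} \approx -0.00096023$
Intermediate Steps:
$\frac{C{\left(6 \cdot 8 \right)}}{-49988} = \frac{6 \cdot 8}{-49988} = 48 \left(- \frac{1}{49988}\right) = - \frac{12}{12497}$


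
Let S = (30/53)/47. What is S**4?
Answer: 810000/38503030216561 ≈ 2.1037e-8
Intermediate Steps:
S = 30/2491 (S = (30*(1/53))*(1/47) = (30/53)*(1/47) = 30/2491 ≈ 0.012043)
S**4 = (30/2491)**4 = 810000/38503030216561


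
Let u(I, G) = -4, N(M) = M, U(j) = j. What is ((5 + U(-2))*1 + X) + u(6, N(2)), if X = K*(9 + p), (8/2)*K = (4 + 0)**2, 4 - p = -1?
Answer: 55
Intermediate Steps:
p = 5 (p = 4 - 1*(-1) = 4 + 1 = 5)
K = 4 (K = (4 + 0)**2/4 = (1/4)*4**2 = (1/4)*16 = 4)
X = 56 (X = 4*(9 + 5) = 4*14 = 56)
((5 + U(-2))*1 + X) + u(6, N(2)) = ((5 - 2)*1 + 56) - 4 = (3*1 + 56) - 4 = (3 + 56) - 4 = 59 - 4 = 55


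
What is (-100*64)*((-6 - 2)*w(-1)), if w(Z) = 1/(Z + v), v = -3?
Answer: -12800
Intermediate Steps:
w(Z) = 1/(-3 + Z) (w(Z) = 1/(Z - 3) = 1/(-3 + Z))
(-100*64)*((-6 - 2)*w(-1)) = (-100*64)*((-6 - 2)/(-3 - 1)) = -(-51200)/(-4) = -(-51200)*(-1)/4 = -6400*2 = -12800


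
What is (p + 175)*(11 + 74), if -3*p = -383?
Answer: 77180/3 ≈ 25727.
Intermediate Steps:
p = 383/3 (p = -⅓*(-383) = 383/3 ≈ 127.67)
(p + 175)*(11 + 74) = (383/3 + 175)*(11 + 74) = (908/3)*85 = 77180/3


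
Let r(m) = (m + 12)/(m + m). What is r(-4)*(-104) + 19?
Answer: 123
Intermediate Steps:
r(m) = (12 + m)/(2*m) (r(m) = (12 + m)/((2*m)) = (12 + m)*(1/(2*m)) = (12 + m)/(2*m))
r(-4)*(-104) + 19 = ((½)*(12 - 4)/(-4))*(-104) + 19 = ((½)*(-¼)*8)*(-104) + 19 = -1*(-104) + 19 = 104 + 19 = 123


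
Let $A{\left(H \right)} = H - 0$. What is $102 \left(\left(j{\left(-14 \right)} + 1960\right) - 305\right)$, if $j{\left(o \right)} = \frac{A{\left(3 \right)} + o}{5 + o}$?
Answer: $\frac{506804}{3} \approx 1.6893 \cdot 10^{5}$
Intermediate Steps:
$A{\left(H \right)} = H$ ($A{\left(H \right)} = H + 0 = H$)
$j{\left(o \right)} = \frac{3 + o}{5 + o}$
$102 \left(\left(j{\left(-14 \right)} + 1960\right) - 305\right) = 102 \left(\left(\frac{3 - 14}{5 - 14} + 1960\right) - 305\right) = 102 \left(\left(\frac{1}{-9} \left(-11\right) + 1960\right) - 305\right) = 102 \left(\left(\left(- \frac{1}{9}\right) \left(-11\right) + 1960\right) - 305\right) = 102 \left(\left(\frac{11}{9} + 1960\right) - 305\right) = 102 \left(\frac{17651}{9} - 305\right) = 102 \cdot \frac{14906}{9} = \frac{506804}{3}$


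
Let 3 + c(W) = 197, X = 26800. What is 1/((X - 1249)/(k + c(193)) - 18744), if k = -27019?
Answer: -26825/502833351 ≈ -5.3348e-5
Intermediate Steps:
c(W) = 194 (c(W) = -3 + 197 = 194)
1/((X - 1249)/(k + c(193)) - 18744) = 1/((26800 - 1249)/(-27019 + 194) - 18744) = 1/(25551/(-26825) - 18744) = 1/(25551*(-1/26825) - 18744) = 1/(-25551/26825 - 18744) = 1/(-502833351/26825) = -26825/502833351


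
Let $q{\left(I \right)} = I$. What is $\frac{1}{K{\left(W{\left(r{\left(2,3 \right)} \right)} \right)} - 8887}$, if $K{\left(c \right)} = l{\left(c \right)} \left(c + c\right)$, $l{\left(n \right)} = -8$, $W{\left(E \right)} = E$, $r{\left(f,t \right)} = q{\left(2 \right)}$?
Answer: $- \frac{1}{8919} \approx -0.00011212$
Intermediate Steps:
$r{\left(f,t \right)} = 2$
$K{\left(c \right)} = - 16 c$ ($K{\left(c \right)} = - 8 \left(c + c\right) = - 8 \cdot 2 c = - 16 c$)
$\frac{1}{K{\left(W{\left(r{\left(2,3 \right)} \right)} \right)} - 8887} = \frac{1}{\left(-16\right) 2 - 8887} = \frac{1}{-32 - 8887} = \frac{1}{-8919} = - \frac{1}{8919}$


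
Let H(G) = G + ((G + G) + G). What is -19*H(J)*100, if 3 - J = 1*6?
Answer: 22800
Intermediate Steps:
J = -3 (J = 3 - 6 = -3)
H(G) = 4*G (H(G) = G + (2*G + G) = G + 3*G = 4*G)
-19*H(J)*100 = -76*(-3)*100 = -19*(-12)*100 = 228*100 = 22800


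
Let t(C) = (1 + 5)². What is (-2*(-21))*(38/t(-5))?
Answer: 133/3 ≈ 44.333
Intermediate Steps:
t(C) = 36 (t(C) = 6² = 36)
(-2*(-21))*(38/t(-5)) = (-2*(-21))*(38/36) = 42*(38*(1/36)) = 42*(19/18) = 133/3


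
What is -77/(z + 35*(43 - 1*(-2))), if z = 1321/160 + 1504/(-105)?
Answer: -258720/5271613 ≈ -0.049078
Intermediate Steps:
z = -20387/3360 (z = 1321*(1/160) + 1504*(-1/105) = 1321/160 - 1504/105 = -20387/3360 ≈ -6.0676)
-77/(z + 35*(43 - 1*(-2))) = -77/(-20387/3360 + 35*(43 - 1*(-2))) = -77/(-20387/3360 + 35*(43 + 2)) = -77/(-20387/3360 + 35*45) = -77/(-20387/3360 + 1575) = -77/5271613/3360 = -77*3360/5271613 = -258720/5271613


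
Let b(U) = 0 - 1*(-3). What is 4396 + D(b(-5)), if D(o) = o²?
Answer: 4405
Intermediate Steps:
b(U) = 3 (b(U) = 0 + 3 = 3)
4396 + D(b(-5)) = 4396 + 3² = 4396 + 9 = 4405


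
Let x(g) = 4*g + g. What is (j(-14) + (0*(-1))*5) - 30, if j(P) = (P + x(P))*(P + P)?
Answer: 2322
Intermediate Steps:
x(g) = 5*g
j(P) = 12*P² (j(P) = (P + 5*P)*(P + P) = (6*P)*(2*P) = 12*P²)
(j(-14) + (0*(-1))*5) - 30 = (12*(-14)² + (0*(-1))*5) - 30 = (12*196 + 0*5) - 30 = (2352 + 0) - 30 = 2352 - 30 = 2322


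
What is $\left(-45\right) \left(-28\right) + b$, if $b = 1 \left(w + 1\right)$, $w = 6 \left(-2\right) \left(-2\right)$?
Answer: $1285$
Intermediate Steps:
$w = 24$ ($w = \left(-12\right) \left(-2\right) = 24$)
$b = 25$ ($b = 1 \left(24 + 1\right) = 1 \cdot 25 = 25$)
$\left(-45\right) \left(-28\right) + b = \left(-45\right) \left(-28\right) + 25 = 1260 + 25 = 1285$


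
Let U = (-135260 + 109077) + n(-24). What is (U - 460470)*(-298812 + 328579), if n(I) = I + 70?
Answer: -14484830569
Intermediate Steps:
n(I) = 70 + I
U = -26137 (U = (-135260 + 109077) + (70 - 24) = -26183 + 46 = -26137)
(U - 460470)*(-298812 + 328579) = (-26137 - 460470)*(-298812 + 328579) = -486607*29767 = -14484830569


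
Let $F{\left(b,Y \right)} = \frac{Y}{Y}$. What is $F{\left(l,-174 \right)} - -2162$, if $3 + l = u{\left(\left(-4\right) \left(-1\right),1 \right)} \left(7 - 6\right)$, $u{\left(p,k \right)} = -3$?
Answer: $2163$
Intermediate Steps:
$l = -6$ ($l = -3 - 3 \left(7 - 6\right) = -3 - 3 = -6$)
$F{\left(b,Y \right)} = 1$
$F{\left(l,-174 \right)} - -2162 = 1 - -2162 = 1 + 2162 = 2163$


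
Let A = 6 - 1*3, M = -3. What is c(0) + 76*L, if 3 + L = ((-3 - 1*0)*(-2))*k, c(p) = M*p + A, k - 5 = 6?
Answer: 4791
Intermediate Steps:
k = 11 (k = 5 + 6 = 11)
A = 3 (A = 6 - 3 = 3)
c(p) = 3 - 3*p (c(p) = -3*p + 3 = 3 - 3*p)
L = 63 (L = -3 + ((-3 - 1*0)*(-2))*11 = -3 + ((-3 + 0)*(-2))*11 = -3 - 3*(-2)*11 = -3 + 6*11 = -3 + 66 = 63)
c(0) + 76*L = (3 - 3*0) + 76*63 = (3 + 0) + 4788 = 3 + 4788 = 4791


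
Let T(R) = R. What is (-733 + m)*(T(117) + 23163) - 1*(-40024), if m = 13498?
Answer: 297209224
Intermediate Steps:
(-733 + m)*(T(117) + 23163) - 1*(-40024) = (-733 + 13498)*(117 + 23163) - 1*(-40024) = 12765*23280 + 40024 = 297169200 + 40024 = 297209224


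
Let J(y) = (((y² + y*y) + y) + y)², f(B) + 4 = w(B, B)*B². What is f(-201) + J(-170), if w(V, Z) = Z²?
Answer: 4933892397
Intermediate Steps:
f(B) = -4 + B⁴ (f(B) = -4 + B²*B² = -4 + B⁴)
J(y) = (2*y + 2*y²)² (J(y) = (((y² + y²) + y) + y)² = ((2*y² + y) + y)² = ((y + 2*y²) + y)² = (2*y + 2*y²)²)
f(-201) + J(-170) = (-4 + (-201)⁴) + 4*(-170)²*(1 - 170)² = (-4 + 1632240801) + 4*28900*(-169)² = 1632240797 + 4*28900*28561 = 1632240797 + 3301651600 = 4933892397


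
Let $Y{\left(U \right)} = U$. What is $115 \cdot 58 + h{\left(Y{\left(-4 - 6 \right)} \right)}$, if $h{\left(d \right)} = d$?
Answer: $6660$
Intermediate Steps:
$115 \cdot 58 + h{\left(Y{\left(-4 - 6 \right)} \right)} = 115 \cdot 58 - 10 = 6670 - 10 = 6660$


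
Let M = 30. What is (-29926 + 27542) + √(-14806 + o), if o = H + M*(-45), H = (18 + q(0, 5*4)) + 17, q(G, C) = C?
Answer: -2384 + 3*I*√1789 ≈ -2384.0 + 126.89*I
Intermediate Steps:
H = 55 (H = (18 + 5*4) + 17 = (18 + 20) + 17 = 38 + 17 = 55)
o = -1295 (o = 55 + 30*(-45) = 55 - 1350 = -1295)
(-29926 + 27542) + √(-14806 + o) = (-29926 + 27542) + √(-14806 - 1295) = -2384 + √(-16101) = -2384 + 3*I*√1789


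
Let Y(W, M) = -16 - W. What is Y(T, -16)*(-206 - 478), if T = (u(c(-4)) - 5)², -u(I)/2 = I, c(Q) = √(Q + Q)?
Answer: 6156 + 27360*I*√2 ≈ 6156.0 + 38693.0*I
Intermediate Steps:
c(Q) = √2*√Q (c(Q) = √(2*Q) = √2*√Q)
u(I) = -2*I
T = (-5 - 4*I*√2)² (T = (-2*√2*√(-4) - 5)² = (-2*√2*2*I - 5)² = (-4*I*√2 - 5)² = (-5 - 4*I*√2)² ≈ -7.0 + 56.569*I)
Y(T, -16)*(-206 - 478) = (-16 - (-7 + 40*I*√2))*(-206 - 478) = (-16 + (7 - 40*I*√2))*(-684) = (-9 - 40*I*√2)*(-684) = 6156 + 27360*I*√2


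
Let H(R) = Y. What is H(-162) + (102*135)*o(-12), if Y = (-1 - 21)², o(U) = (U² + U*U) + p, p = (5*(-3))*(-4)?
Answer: 4792444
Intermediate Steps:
p = 60 (p = -15*(-4) = 60)
o(U) = 60 + 2*U² (o(U) = (U² + U*U) + 60 = (U² + U²) + 60 = 2*U² + 60 = 60 + 2*U²)
Y = 484 (Y = (-22)² = 484)
H(R) = 484
H(-162) + (102*135)*o(-12) = 484 + (102*135)*(60 + 2*(-12)²) = 484 + 13770*(60 + 2*144) = 484 + 13770*(60 + 288) = 484 + 13770*348 = 484 + 4791960 = 4792444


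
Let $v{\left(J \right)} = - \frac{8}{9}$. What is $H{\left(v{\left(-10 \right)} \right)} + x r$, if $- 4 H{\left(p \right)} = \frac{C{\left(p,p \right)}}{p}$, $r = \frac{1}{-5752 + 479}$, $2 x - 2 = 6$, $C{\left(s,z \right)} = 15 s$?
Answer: $- \frac{79111}{21092} \approx -3.7508$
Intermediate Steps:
$x = 4$ ($x = 1 + \frac{1}{2} \cdot 6 = 1 + 3 = 4$)
$r = - \frac{1}{5273}$ ($r = \frac{1}{-5273} = - \frac{1}{5273} \approx -0.00018965$)
$v{\left(J \right)} = - \frac{8}{9}$ ($v{\left(J \right)} = \left(-8\right) \frac{1}{9} = - \frac{8}{9}$)
$H{\left(p \right)} = - \frac{15}{4}$ ($H{\left(p \right)} = - \frac{15 p \frac{1}{p}}{4} = \left(- \frac{1}{4}\right) 15 = - \frac{15}{4}$)
$H{\left(v{\left(-10 \right)} \right)} + x r = - \frac{15}{4} + 4 \left(- \frac{1}{5273}\right) = - \frac{15}{4} - \frac{4}{5273} = - \frac{79111}{21092}$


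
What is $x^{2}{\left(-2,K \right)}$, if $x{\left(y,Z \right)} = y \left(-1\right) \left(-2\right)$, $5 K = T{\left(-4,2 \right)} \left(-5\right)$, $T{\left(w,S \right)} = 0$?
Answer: $16$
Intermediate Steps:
$K = 0$ ($K = \frac{0 \left(-5\right)}{5} = \frac{1}{5} \cdot 0 = 0$)
$x{\left(y,Z \right)} = 2 y$ ($x{\left(y,Z \right)} = - y \left(-2\right) = 2 y$)
$x^{2}{\left(-2,K \right)} = \left(2 \left(-2\right)\right)^{2} = \left(-4\right)^{2} = 16$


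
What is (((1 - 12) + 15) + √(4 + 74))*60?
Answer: 240 + 60*√78 ≈ 769.91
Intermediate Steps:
(((1 - 12) + 15) + √(4 + 74))*60 = ((-11 + 15) + √78)*60 = (4 + √78)*60 = 240 + 60*√78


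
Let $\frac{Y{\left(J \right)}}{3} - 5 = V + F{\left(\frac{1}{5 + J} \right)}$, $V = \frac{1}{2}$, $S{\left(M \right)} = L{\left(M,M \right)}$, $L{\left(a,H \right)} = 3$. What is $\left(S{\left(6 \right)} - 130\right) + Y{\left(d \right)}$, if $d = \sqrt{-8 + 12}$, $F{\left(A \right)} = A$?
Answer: $- \frac{1541}{14} \approx -110.07$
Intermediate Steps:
$S{\left(M \right)} = 3$
$d = 2$ ($d = \sqrt{4} = 2$)
$V = \frac{1}{2} \approx 0.5$
$Y{\left(J \right)} = \frac{33}{2} + \frac{3}{5 + J}$ ($Y{\left(J \right)} = 15 + 3 \left(\frac{1}{2} + \frac{1}{5 + J}\right) = 15 + \left(\frac{3}{2} + \frac{3}{5 + J}\right) = \frac{33}{2} + \frac{3}{5 + J}$)
$\left(S{\left(6 \right)} - 130\right) + Y{\left(d \right)} = \left(3 - 130\right) + \frac{3 \left(57 + 11 \cdot 2\right)}{2 \left(5 + 2\right)} = \left(3 - 130\right) + \frac{3 \left(57 + 22\right)}{2 \cdot 7} = -127 + \frac{3}{2} \cdot \frac{1}{7} \cdot 79 = -127 + \frac{237}{14} = - \frac{1541}{14}$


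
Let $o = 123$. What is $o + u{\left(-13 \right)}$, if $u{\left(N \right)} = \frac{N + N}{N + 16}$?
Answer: $\frac{343}{3} \approx 114.33$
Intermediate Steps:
$u{\left(N \right)} = \frac{2 N}{16 + N}$
$o + u{\left(-13 \right)} = 123 + 2 \left(-13\right) \frac{1}{16 - 13} = 123 + 2 \left(-13\right) \frac{1}{3} = 123 - \frac{26}{3} = \frac{343}{3}$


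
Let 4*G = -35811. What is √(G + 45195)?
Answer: √144969/2 ≈ 190.37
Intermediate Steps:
G = -35811/4 (G = (¼)*(-35811) = -35811/4 ≈ -8952.8)
√(G + 45195) = √(-35811/4 + 45195) = √(144969/4) = √144969/2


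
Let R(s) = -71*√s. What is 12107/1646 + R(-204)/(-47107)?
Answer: 12107/1646 + 142*I*√51/47107 ≈ 7.3554 + 0.021527*I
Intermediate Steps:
12107/1646 + R(-204)/(-47107) = 12107/1646 - 142*I*√51/(-47107) = 12107*(1/1646) - 142*I*√51*(-1/47107) = 12107/1646 - 142*I*√51*(-1/47107) = 12107/1646 + 142*I*√51/47107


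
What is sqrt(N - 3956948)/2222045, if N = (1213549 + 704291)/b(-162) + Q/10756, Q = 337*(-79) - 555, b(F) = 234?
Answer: I*sqrt(173712454947155514)/466056162390 ≈ 0.00089429*I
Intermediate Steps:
Q = -27178 (Q = -26623 - 555 = -27178)
N = 1718493949/209742 (N = (1213549 + 704291)/234 - 27178/10756 = 1917840*(1/234) - 27178*1/10756 = 319640/39 - 13589/5378 = 1718493949/209742 ≈ 8193.4)
sqrt(N - 3956948)/2222045 = sqrt(1718493949/209742 - 3956948)/2222045 = sqrt(-828219693467/209742)*(1/2222045) = (I*sqrt(173712454947155514)/209742)*(1/2222045) = I*sqrt(173712454947155514)/466056162390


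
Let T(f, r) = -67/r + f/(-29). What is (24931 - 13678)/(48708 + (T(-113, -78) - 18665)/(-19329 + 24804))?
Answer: 139362215850/603179581127 ≈ 0.23105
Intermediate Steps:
T(f, r) = -67/r - f/29 (T(f, r) = -67/r + f*(-1/29) = -67/r - f/29)
(24931 - 13678)/(48708 + (T(-113, -78) - 18665)/(-19329 + 24804)) = (24931 - 13678)/(48708 + ((-67/(-78) - 1/29*(-113)) - 18665)/(-19329 + 24804)) = 11253/(48708 + ((-67*(-1/78) + 113/29) - 18665)/5475) = 11253/(48708 + ((67/78 + 113/29) - 18665)*(1/5475)) = 11253/(48708 + (10757/2262 - 18665)*(1/5475)) = 11253/(48708 - 42209473/2262*1/5475) = 11253/(48708 - 42209473/12384450) = 11253/(603179581127/12384450) = 11253*(12384450/603179581127) = 139362215850/603179581127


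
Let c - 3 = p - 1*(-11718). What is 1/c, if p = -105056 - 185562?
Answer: -1/278897 ≈ -3.5856e-6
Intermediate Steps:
p = -290618
c = -278897 (c = 3 + (-290618 - 1*(-11718)) = 3 + (-290618 + 11718) = 3 - 278900 = -278897)
1/c = 1/(-278897) = -1/278897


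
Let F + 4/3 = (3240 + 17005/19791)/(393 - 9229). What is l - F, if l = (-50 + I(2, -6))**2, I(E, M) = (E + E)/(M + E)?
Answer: 455142695089/174873276 ≈ 2602.7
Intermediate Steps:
I(E, M) = 2*E/(E + M) (I(E, M) = (2*E)/(E + M) = 2*E/(E + M))
l = 2601 (l = (-50 + 2*2/(2 - 6))**2 = (-50 + 2*2/(-4))**2 = (-50 + 2*2*(-1/4))**2 = (-50 - 1)**2 = (-51)**2 = 2601)
F = -297304213/174873276 (F = -4/3 + (3240 + 17005/19791)/(393 - 9229) = -4/3 + (3240 + 17005*(1/19791))/(-8836) = -4/3 + (3240 + 17005/19791)*(-1/8836) = -4/3 + (64139845/19791)*(-1/8836) = -4/3 - 64139845/174873276 = -297304213/174873276 ≈ -1.7001)
l - F = 2601 - 1*(-297304213/174873276) = 2601 + 297304213/174873276 = 455142695089/174873276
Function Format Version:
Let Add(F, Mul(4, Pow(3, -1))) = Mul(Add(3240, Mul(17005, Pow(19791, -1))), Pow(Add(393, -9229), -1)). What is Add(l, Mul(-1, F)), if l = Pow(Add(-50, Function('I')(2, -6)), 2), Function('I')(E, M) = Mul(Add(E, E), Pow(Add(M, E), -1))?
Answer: Rational(455142695089, 174873276) ≈ 2602.7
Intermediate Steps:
Function('I')(E, M) = Mul(2, E, Pow(Add(E, M), -1)) (Function('I')(E, M) = Mul(Mul(2, E), Pow(Add(E, M), -1)) = Mul(2, E, Pow(Add(E, M), -1)))
l = 2601 (l = Pow(Add(-50, Mul(2, 2, Pow(Add(2, -6), -1))), 2) = Pow(Add(-50, Mul(2, 2, Pow(-4, -1))), 2) = Pow(Add(-50, Mul(2, 2, Rational(-1, 4))), 2) = Pow(Add(-50, -1), 2) = Pow(-51, 2) = 2601)
F = Rational(-297304213, 174873276) (F = Add(Rational(-4, 3), Mul(Add(3240, Mul(17005, Pow(19791, -1))), Pow(Add(393, -9229), -1))) = Add(Rational(-4, 3), Mul(Add(3240, Mul(17005, Rational(1, 19791))), Pow(-8836, -1))) = Add(Rational(-4, 3), Mul(Add(3240, Rational(17005, 19791)), Rational(-1, 8836))) = Add(Rational(-4, 3), Mul(Rational(64139845, 19791), Rational(-1, 8836))) = Add(Rational(-4, 3), Rational(-64139845, 174873276)) = Rational(-297304213, 174873276) ≈ -1.7001)
Add(l, Mul(-1, F)) = Add(2601, Mul(-1, Rational(-297304213, 174873276))) = Add(2601, Rational(297304213, 174873276)) = Rational(455142695089, 174873276)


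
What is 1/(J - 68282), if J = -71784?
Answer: -1/140066 ≈ -7.1395e-6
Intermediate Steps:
1/(J - 68282) = 1/(-71784 - 68282) = 1/(-140066) = -1/140066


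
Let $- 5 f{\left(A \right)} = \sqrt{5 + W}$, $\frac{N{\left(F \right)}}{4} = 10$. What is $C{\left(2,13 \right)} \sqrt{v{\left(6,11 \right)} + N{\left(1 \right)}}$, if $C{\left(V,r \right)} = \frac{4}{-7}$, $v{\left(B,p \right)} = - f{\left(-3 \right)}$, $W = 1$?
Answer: $- \frac{4 \sqrt{1000 + 5 \sqrt{6}}}{35} \approx -3.6361$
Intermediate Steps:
$N{\left(F \right)} = 40$ ($N{\left(F \right)} = 4 \cdot 10 = 40$)
$f{\left(A \right)} = - \frac{\sqrt{6}}{5}$ ($f{\left(A \right)} = - \frac{\sqrt{5 + 1}}{5} = - \frac{\sqrt{6}}{5}$)
$v{\left(B,p \right)} = \frac{\sqrt{6}}{5}$ ($v{\left(B,p \right)} = - \frac{\left(-1\right) \sqrt{6}}{5} = \frac{\sqrt{6}}{5}$)
$C{\left(V,r \right)} = - \frac{4}{7}$ ($C{\left(V,r \right)} = 4 \left(- \frac{1}{7}\right) = - \frac{4}{7}$)
$C{\left(2,13 \right)} \sqrt{v{\left(6,11 \right)} + N{\left(1 \right)}} = - \frac{4 \sqrt{\frac{\sqrt{6}}{5} + 40}}{7} = - \frac{4 \sqrt{40 + \frac{\sqrt{6}}{5}}}{7}$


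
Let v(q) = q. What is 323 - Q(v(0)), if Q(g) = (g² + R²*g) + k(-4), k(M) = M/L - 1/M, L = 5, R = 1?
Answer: 6471/20 ≈ 323.55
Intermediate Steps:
k(M) = -1/M + M/5 (k(M) = M/5 - 1/M = -1/M + M/5)
Q(g) = -11/20 + g + g² (Q(g) = (g² + 1²*g) + (-1/(-4) + (⅕)*(-4)) = (g² + 1*g) + (-1*(-¼) - ⅘) = (g² + g) + (¼ - ⅘) = (g + g²) - 11/20 = -11/20 + g + g²)
323 - Q(v(0)) = 323 - (-11/20 + 0 + 0²) = 323 - (-11/20 + 0 + 0) = 323 - 1*(-11/20) = 323 + 11/20 = 6471/20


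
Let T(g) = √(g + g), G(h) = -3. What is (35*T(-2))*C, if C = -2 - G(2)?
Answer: 70*I ≈ 70.0*I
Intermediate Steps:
T(g) = √2*√g (T(g) = √(2*g) = √2*√g)
C = 1 (C = -2 - 1*(-3) = -2 + 3 = 1)
(35*T(-2))*C = (35*(√2*√(-2)))*1 = (35*(√2*(I*√2)))*1 = (35*(2*I))*1 = (70*I)*1 = 70*I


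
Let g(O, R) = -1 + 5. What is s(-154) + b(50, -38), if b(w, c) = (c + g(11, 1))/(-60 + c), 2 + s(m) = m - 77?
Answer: -11400/49 ≈ -232.65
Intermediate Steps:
s(m) = -79 + m (s(m) = -2 + (m - 77) = -2 + (-77 + m) = -79 + m)
g(O, R) = 4
b(w, c) = (4 + c)/(-60 + c) (b(w, c) = (c + 4)/(-60 + c) = (4 + c)/(-60 + c))
s(-154) + b(50, -38) = (-79 - 154) + (4 - 38)/(-60 - 38) = -233 - 34/(-98) = -233 - 1/98*(-34) = -233 + 17/49 = -11400/49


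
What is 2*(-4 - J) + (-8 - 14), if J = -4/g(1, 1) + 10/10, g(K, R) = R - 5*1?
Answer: -34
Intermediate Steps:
g(K, R) = -5 + R (g(K, R) = R - 5 = -5 + R)
J = 2 (J = -4/(-5 + 1) + 10/10 = -4/(-4) + 10*(1/10) = -4*(-1/4) + 1 = 1 + 1 = 2)
2*(-4 - J) + (-8 - 14) = 2*(-4 - 1*2) + (-8 - 14) = 2*(-4 - 2) - 22 = 2*(-6) - 22 = -12 - 22 = -34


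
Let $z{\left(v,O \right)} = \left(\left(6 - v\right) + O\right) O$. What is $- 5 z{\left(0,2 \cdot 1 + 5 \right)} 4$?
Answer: $-1820$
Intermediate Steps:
$z{\left(v,O \right)} = O \left(6 + O - v\right)$ ($z{\left(v,O \right)} = \left(6 + O - v\right) O = O \left(6 + O - v\right)$)
$- 5 z{\left(0,2 \cdot 1 + 5 \right)} 4 = - 5 \left(2 \cdot 1 + 5\right) \left(6 + \left(2 \cdot 1 + 5\right) - 0\right) 4 = - 5 \left(2 + 5\right) \left(6 + \left(2 + 5\right) + 0\right) 4 = - 5 \cdot 7 \left(6 + 7 + 0\right) 4 = - 5 \cdot 7 \cdot 13 \cdot 4 = \left(-5\right) 91 \cdot 4 = \left(-455\right) 4 = -1820$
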